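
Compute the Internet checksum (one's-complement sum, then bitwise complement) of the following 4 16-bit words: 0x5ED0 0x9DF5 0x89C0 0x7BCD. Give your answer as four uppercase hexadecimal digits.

One's-complement addition (fold any carry out of bit 15 back into bit 0):
  0x5ED0 + 0x9DF5 = 0x0FCC5
  0xFCC5 + 0x89C0 = 0x18685 → wrap carry → 0x8686
  0x8686 + 0x7BCD = 0x10253 → wrap carry → 0x0254
One's-complement sum = 0x0254.
Checksum = ~0x0254 & 0xFFFF = 0xFDAB.

FDAB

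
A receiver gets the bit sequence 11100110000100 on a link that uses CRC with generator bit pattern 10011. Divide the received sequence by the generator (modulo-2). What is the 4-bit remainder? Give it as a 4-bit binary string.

Modulo-2 division of 11100110000100 by 10011:
  pos 0: 11100 XOR 10011 = 01111
  pos 1: 11111 XOR 10011 = 01100
  pos 2: 11001 XOR 10011 = 01010
  pos 3: 10100 XOR 10011 = 00111
  pos 5: 11100 XOR 10011 = 01111
  pos 6: 11110 XOR 10011 = 01101
  pos 7: 11011 XOR 10011 = 01000
  pos 8: 10000 XOR 10011 = 00011
Remainder = 0110 (nonzero — an error is detected).

0110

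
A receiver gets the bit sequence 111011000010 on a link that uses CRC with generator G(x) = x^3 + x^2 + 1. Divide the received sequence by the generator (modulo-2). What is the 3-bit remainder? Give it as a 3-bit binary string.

Modulo-2 division of 111011000010 by 1101:
  pos 0: 1110 XOR 1101 = 0011
  pos 2: 1111 XOR 1101 = 0010
  pos 4: 1000 XOR 1101 = 0101
  pos 5: 1010 XOR 1101 = 0111
  pos 6: 1110 XOR 1101 = 0011
  pos 8: 1110 XOR 1101 = 0011
Remainder = 011 (nonzero — an error is detected).

011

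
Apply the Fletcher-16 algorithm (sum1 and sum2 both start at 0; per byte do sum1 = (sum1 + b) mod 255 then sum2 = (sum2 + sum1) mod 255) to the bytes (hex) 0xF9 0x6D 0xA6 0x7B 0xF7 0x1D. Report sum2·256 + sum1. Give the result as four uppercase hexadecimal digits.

199E

Running sums (mod 255):
  after byte 0 (0xF9): sum1=249, sum2=249
  after byte 1 (0x6D): sum1=103, sum2=97
  after byte 2 (0xA6): sum1=14, sum2=111
  after byte 3 (0x7B): sum1=137, sum2=248
  after byte 4 (0xF7): sum1=129, sum2=122
  after byte 5 (0x1D): sum1=158, sum2=25
Checksum = sum2·256 + sum1 = 25·256 + 158 = 6558 = 0x199E.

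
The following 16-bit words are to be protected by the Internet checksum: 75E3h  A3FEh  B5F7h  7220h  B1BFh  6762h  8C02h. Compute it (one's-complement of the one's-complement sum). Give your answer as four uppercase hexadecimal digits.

One's-complement addition (fold any carry out of bit 15 back into bit 0):
  0x75E3 + 0xA3FE = 0x119E1 → wrap carry → 0x19E2
  0x19E2 + 0xB5F7 = 0x0CFD9
  0xCFD9 + 0x7220 = 0x141F9 → wrap carry → 0x41FA
  0x41FA + 0xB1BF = 0x0F3B9
  0xF3B9 + 0x6762 = 0x15B1B → wrap carry → 0x5B1C
  0x5B1C + 0x8C02 = 0x0E71E
One's-complement sum = 0xE71E.
Checksum = ~0xE71E & 0xFFFF = 0x18E1.

18E1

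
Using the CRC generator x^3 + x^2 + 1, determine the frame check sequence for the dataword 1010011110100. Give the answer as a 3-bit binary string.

Append 3 zeros: 1010011110100000. Divide by 1101 (XOR where the leading bit is 1):
  pos 0: 1010 XOR 1101 = 0111
  pos 1: 1110 XOR 1101 = 0011
  pos 3: 1111 XOR 1101 = 0010
  pos 5: 1011 XOR 1101 = 0110
  pos 6: 1100 XOR 1101 = 0001
  pos 9: 1100 XOR 1101 = 0001
  pos 12: 1000 XOR 1101 = 0101
Remainder (last 3 bits) = 101. This is the CRC / FCS.

101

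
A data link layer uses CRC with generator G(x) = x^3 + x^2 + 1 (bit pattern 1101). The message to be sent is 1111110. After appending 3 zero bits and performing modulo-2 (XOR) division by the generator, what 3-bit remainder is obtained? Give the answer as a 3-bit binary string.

101

Append 3 zeros: 1111110000. Divide by 1101 (XOR where the leading bit is 1):
  pos 0: 1111 XOR 1101 = 0010
  pos 2: 1011 XOR 1101 = 0110
  pos 3: 1100 XOR 1101 = 0001
  pos 6: 1000 XOR 1101 = 0101
Remainder (last 3 bits) = 101. This is the CRC / FCS.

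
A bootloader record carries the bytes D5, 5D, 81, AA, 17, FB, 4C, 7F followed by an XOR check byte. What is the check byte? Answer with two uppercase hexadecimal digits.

XOR the bytes together:
  start with 0xD5
  0xD5 ⊕ 0x5D = 0x88
  0x88 ⊕ 0x81 = 0x09
  0x09 ⊕ 0xAA = 0xA3
  0xA3 ⊕ 0x17 = 0xB4
  0xB4 ⊕ 0xFB = 0x4F
  0x4F ⊕ 0x4C = 0x03
  0x03 ⊕ 0x7F = 0x7C

7C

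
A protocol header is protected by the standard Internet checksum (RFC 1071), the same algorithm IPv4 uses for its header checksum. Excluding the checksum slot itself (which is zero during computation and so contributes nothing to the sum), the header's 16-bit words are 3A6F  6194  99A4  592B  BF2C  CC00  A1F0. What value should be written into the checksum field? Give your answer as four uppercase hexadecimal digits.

One's-complement addition (fold any carry out of bit 15 back into bit 0):
  0x3A6F + 0x6194 = 0x09C03
  0x9C03 + 0x99A4 = 0x135A7 → wrap carry → 0x35A8
  0x35A8 + 0x592B = 0x08ED3
  0x8ED3 + 0xBF2C = 0x14DFF → wrap carry → 0x4E00
  0x4E00 + 0xCC00 = 0x11A00 → wrap carry → 0x1A01
  0x1A01 + 0xA1F0 = 0x0BBF1
One's-complement sum = 0xBBF1.
Checksum = ~0xBBF1 & 0xFFFF = 0x440E.

440E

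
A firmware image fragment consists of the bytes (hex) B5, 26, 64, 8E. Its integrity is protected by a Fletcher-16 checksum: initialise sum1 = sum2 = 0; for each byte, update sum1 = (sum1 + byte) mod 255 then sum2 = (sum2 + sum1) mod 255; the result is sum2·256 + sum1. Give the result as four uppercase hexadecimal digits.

Running sums (mod 255):
  after byte 0 (B5): sum1=181, sum2=181
  after byte 1 (26): sum1=219, sum2=145
  after byte 2 (64): sum1=64, sum2=209
  after byte 3 (8E): sum1=206, sum2=160
Checksum = sum2·256 + sum1 = 160·256 + 206 = 41166 = 0xA0CE.

A0CE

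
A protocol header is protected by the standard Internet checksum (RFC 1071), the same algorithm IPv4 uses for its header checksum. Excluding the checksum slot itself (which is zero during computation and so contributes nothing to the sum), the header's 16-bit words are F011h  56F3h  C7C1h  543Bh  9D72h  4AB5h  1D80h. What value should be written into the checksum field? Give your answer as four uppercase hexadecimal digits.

9755

One's-complement addition (fold any carry out of bit 15 back into bit 0):
  0xF011 + 0x56F3 = 0x14704 → wrap carry → 0x4705
  0x4705 + 0xC7C1 = 0x10EC6 → wrap carry → 0x0EC7
  0x0EC7 + 0x543B = 0x06302
  0x6302 + 0x9D72 = 0x10074 → wrap carry → 0x0075
  0x0075 + 0x4AB5 = 0x04B2A
  0x4B2A + 0x1D80 = 0x068AA
One's-complement sum = 0x68AA.
Checksum = ~0x68AA & 0xFFFF = 0x9755.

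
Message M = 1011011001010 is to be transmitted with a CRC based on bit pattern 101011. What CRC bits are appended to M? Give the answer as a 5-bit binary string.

11111

Append 5 zeros: 101101100101000000. Divide by 101011 (XOR where the leading bit is 1):
  pos 0: 101101 XOR 101011 = 000110
  pos 3: 110100 XOR 101011 = 011111
  pos 4: 111111 XOR 101011 = 010100
  pos 5: 101000 XOR 101011 = 000011
  pos 9: 111000 XOR 101011 = 010011
  pos 10: 100110 XOR 101011 = 001101
  pos 12: 110100 XOR 101011 = 011111
Remainder (last 5 bits) = 11111. This is the CRC / FCS.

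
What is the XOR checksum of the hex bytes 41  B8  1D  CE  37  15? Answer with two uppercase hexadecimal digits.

08

XOR the bytes together:
  start with 0x41
  0x41 ⊕ 0xB8 = 0xF9
  0xF9 ⊕ 0x1D = 0xE4
  0xE4 ⊕ 0xCE = 0x2A
  0x2A ⊕ 0x37 = 0x1D
  0x1D ⊕ 0x15 = 0x08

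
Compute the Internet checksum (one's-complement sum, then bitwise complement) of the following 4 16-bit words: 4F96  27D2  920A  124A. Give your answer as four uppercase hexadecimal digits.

One's-complement addition (fold any carry out of bit 15 back into bit 0):
  0x4F96 + 0x27D2 = 0x07768
  0x7768 + 0x920A = 0x10972 → wrap carry → 0x0973
  0x0973 + 0x124A = 0x01BBD
One's-complement sum = 0x1BBD.
Checksum = ~0x1BBD & 0xFFFF = 0xE442.

E442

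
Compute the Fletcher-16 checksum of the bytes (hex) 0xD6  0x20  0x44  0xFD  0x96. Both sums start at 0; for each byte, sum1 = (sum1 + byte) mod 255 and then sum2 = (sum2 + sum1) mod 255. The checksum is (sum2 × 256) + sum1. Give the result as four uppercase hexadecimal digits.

Running sums (mod 255):
  after byte 0 (0xD6): sum1=214, sum2=214
  after byte 1 (0x20): sum1=246, sum2=205
  after byte 2 (0x44): sum1=59, sum2=9
  after byte 3 (0xFD): sum1=57, sum2=66
  after byte 4 (0x96): sum1=207, sum2=18
Checksum = sum2·256 + sum1 = 18·256 + 207 = 4815 = 0x12CF.

12CF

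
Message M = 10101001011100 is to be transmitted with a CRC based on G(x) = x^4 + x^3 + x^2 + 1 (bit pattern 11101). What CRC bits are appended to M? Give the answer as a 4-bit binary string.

Append 4 zeros: 101010010111000000. Divide by 11101 (XOR where the leading bit is 1):
  pos 0: 10101 XOR 11101 = 01000
  pos 1: 10000 XOR 11101 = 01101
  pos 2: 11010 XOR 11101 = 00111
  pos 4: 11110 XOR 11101 = 00011
  pos 7: 11111 XOR 11101 = 00010
  pos 10: 10000 XOR 11101 = 01101
  pos 11: 11010 XOR 11101 = 00111
  pos 13: 11100 XOR 11101 = 00001
Remainder (last 4 bits) = 0001. This is the CRC / FCS.

0001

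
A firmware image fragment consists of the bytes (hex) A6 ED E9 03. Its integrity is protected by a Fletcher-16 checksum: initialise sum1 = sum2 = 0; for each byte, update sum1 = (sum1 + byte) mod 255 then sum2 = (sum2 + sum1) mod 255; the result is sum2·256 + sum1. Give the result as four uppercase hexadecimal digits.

Running sums (mod 255):
  after byte 0 (A6): sum1=166, sum2=166
  after byte 1 (ED): sum1=148, sum2=59
  after byte 2 (E9): sum1=126, sum2=185
  after byte 3 (03): sum1=129, sum2=59
Checksum = sum2·256 + sum1 = 59·256 + 129 = 15233 = 0x3B81.

3B81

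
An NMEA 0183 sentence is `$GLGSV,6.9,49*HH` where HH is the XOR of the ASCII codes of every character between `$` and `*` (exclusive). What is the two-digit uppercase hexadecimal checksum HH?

65

XOR the ASCII codes of the payload characters:
  'G' = 0x47 → acc = 0x47
  'L' = 0x4C → acc = 0x0B
  'G' = 0x47 → acc = 0x4C
  'S' = 0x53 → acc = 0x1F
  'V' = 0x56 → acc = 0x49
  ',' = 0x2C → acc = 0x65
  '6' = 0x36 → acc = 0x53
  '.' = 0x2E → acc = 0x7D
  '9' = 0x39 → acc = 0x44
  ',' = 0x2C → acc = 0x68
  '4' = 0x34 → acc = 0x5C
  '9' = 0x39 → acc = 0x65
Checksum = 0x65.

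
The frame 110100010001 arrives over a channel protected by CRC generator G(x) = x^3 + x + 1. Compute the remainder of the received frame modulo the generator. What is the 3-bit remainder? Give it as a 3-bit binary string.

000

Modulo-2 division of 110100010001 by 1011:
  pos 0: 1101 XOR 1011 = 0110
  pos 1: 1100 XOR 1011 = 0111
  pos 2: 1110 XOR 1011 = 0101
  pos 3: 1010 XOR 1011 = 0001
  pos 6: 1100 XOR 1011 = 0111
  pos 7: 1110 XOR 1011 = 0101
  pos 8: 1011 XOR 1011 = 0000
Remainder = 000 (zero — the frame passes the CRC check).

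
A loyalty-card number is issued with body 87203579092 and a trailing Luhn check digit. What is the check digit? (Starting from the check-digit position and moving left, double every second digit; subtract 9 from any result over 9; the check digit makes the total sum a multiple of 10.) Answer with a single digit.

4

Partial digits right→left: 2 9 0 9 7 5 3 0 2 7 8
Double every second digit counting from the check-digit position (so the 1st, 3rd, 5th, ... of the partial from the right).
  doubled (with −9 where >9): 4 0 5 6 4 7 → sum 26
  kept as-is: 9 9 5 0 7 → sum 30
Total = 26 + 30 = 56.
Check digit = (10 − (56 mod 10)) mod 10 = 4.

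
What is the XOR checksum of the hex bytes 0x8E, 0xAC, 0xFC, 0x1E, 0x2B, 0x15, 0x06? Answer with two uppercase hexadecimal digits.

F8

XOR the bytes together:
  start with 0x8E
  0x8E ⊕ 0xAC = 0x22
  0x22 ⊕ 0xFC = 0xDE
  0xDE ⊕ 0x1E = 0xC0
  0xC0 ⊕ 0x2B = 0xEB
  0xEB ⊕ 0x15 = 0xFE
  0xFE ⊕ 0x06 = 0xF8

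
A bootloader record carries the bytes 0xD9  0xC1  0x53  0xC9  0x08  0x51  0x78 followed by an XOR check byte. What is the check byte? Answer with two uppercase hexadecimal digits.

A3

XOR the bytes together:
  start with 0xD9
  0xD9 ⊕ 0xC1 = 0x18
  0x18 ⊕ 0x53 = 0x4B
  0x4B ⊕ 0xC9 = 0x82
  0x82 ⊕ 0x08 = 0x8A
  0x8A ⊕ 0x51 = 0xDB
  0xDB ⊕ 0x78 = 0xA3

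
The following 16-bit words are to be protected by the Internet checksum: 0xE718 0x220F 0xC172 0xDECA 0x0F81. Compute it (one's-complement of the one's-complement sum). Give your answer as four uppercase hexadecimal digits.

One's-complement addition (fold any carry out of bit 15 back into bit 0):
  0xE718 + 0x220F = 0x10927 → wrap carry → 0x0928
  0x0928 + 0xC172 = 0x0CA9A
  0xCA9A + 0xDECA = 0x1A964 → wrap carry → 0xA965
  0xA965 + 0x0F81 = 0x0B8E6
One's-complement sum = 0xB8E6.
Checksum = ~0xB8E6 & 0xFFFF = 0x4719.

4719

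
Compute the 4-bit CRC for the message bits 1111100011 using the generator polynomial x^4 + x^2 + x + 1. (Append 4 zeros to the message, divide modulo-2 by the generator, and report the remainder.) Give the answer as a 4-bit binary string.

Append 4 zeros: 11111000110000. Divide by 10111 (XOR where the leading bit is 1):
  pos 0: 11111 XOR 10111 = 01000
  pos 1: 10000 XOR 10111 = 00111
  pos 3: 11100 XOR 10111 = 01011
  pos 4: 10111 XOR 10111 = 00000
  pos 9: 10000 XOR 10111 = 00111
Remainder (last 4 bits) = 0111. This is the CRC / FCS.

0111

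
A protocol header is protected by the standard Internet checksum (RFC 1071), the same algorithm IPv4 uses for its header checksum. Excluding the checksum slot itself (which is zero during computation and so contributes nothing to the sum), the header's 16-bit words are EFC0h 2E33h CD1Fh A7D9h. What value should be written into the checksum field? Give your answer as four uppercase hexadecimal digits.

6D12

One's-complement addition (fold any carry out of bit 15 back into bit 0):
  0xEFC0 + 0x2E33 = 0x11DF3 → wrap carry → 0x1DF4
  0x1DF4 + 0xCD1F = 0x0EB13
  0xEB13 + 0xA7D9 = 0x192EC → wrap carry → 0x92ED
One's-complement sum = 0x92ED.
Checksum = ~0x92ED & 0xFFFF = 0x6D12.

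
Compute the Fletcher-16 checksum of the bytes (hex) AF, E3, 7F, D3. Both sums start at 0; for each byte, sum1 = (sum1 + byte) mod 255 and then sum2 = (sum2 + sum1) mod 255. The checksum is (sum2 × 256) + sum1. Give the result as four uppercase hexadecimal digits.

3DE6

Running sums (mod 255):
  after byte 0 (AF): sum1=175, sum2=175
  after byte 1 (E3): sum1=147, sum2=67
  after byte 2 (7F): sum1=19, sum2=86
  after byte 3 (D3): sum1=230, sum2=61
Checksum = sum2·256 + sum1 = 61·256 + 230 = 15846 = 0x3DE6.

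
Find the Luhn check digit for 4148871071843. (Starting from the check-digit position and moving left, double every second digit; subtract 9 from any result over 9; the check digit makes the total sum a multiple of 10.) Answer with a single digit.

6

Partial digits right→left: 3 4 8 1 7 0 1 7 8 8 4 1 4
Double every second digit counting from the check-digit position (so the 1st, 3rd, 5th, ... of the partial from the right).
  doubled (with −9 where >9): 6 7 5 2 7 8 8 → sum 43
  kept as-is: 4 1 0 7 8 1 → sum 21
Total = 43 + 21 = 64.
Check digit = (10 − (64 mod 10)) mod 10 = 6.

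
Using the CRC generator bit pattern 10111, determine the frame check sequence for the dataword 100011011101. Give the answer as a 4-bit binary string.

0010

Append 4 zeros: 1000110111010000. Divide by 10111 (XOR where the leading bit is 1):
  pos 0: 10001 XOR 10111 = 00110
  pos 2: 11010 XOR 10111 = 01101
  pos 3: 11011 XOR 10111 = 01100
  pos 4: 11001 XOR 10111 = 01110
  pos 5: 11101 XOR 10111 = 01010
  pos 6: 10100 XOR 10111 = 00011
  pos 9: 11100 XOR 10111 = 01011
  pos 10: 10110 XOR 10111 = 00001
Remainder (last 4 bits) = 0010. This is the CRC / FCS.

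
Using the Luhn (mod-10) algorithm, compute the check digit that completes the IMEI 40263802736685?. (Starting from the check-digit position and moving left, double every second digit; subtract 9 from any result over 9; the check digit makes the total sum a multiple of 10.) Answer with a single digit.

6

Partial digits right→left: 5 8 6 6 3 7 2 0 8 3 6 2 0 4
Double every second digit counting from the check-digit position (so the 1st, 3rd, 5th, ... of the partial from the right).
  doubled (with −9 where >9): 1 3 6 4 7 3 0 → sum 24
  kept as-is: 8 6 7 0 3 2 4 → sum 30
Total = 24 + 30 = 54.
Check digit = (10 − (54 mod 10)) mod 10 = 6.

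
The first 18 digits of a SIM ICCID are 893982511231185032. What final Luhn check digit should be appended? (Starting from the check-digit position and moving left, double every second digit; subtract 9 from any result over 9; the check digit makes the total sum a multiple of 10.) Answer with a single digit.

2

Partial digits right→left: 2 3 0 5 8 1 1 3 2 1 1 5 2 8 9 3 9 8
Double every second digit counting from the check-digit position (so the 1st, 3rd, 5th, ... of the partial from the right).
  doubled (with −9 where >9): 4 0 7 2 4 2 4 9 9 → sum 41
  kept as-is: 3 5 1 3 1 5 8 3 8 → sum 37
Total = 41 + 37 = 78.
Check digit = (10 − (78 mod 10)) mod 10 = 2.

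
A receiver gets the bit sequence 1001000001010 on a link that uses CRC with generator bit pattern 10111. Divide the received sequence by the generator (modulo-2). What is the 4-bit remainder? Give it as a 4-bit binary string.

Modulo-2 division of 1001000001010 by 10111:
  pos 0: 10010 XOR 10111 = 00101
  pos 2: 10100 XOR 10111 = 00011
  pos 5: 11001 XOR 10111 = 01110
  pos 6: 11100 XOR 10111 = 01011
  pos 7: 10111 XOR 10111 = 00000
Remainder = 0000 (zero — the frame passes the CRC check).

0000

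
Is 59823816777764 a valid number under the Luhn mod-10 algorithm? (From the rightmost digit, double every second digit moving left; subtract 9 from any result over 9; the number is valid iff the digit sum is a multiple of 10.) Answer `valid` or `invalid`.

From the right, keep odd positions and double even positions (subtract 9 from any doubled value over 9):
  doubled (positions 2,4,...): 3 5 5 2 6 7 1 → sum 29
  kept (positions 1,3,...): 4 7 7 6 8 2 9 → sum 43
Total = 72.
72 mod 10 = 2, so the number is invalid.

invalid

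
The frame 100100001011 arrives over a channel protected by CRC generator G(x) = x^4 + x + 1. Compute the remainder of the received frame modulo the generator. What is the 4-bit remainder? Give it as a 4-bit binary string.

0000

Modulo-2 division of 100100001011 by 10011:
  pos 0: 10010 XOR 10011 = 00001
  pos 4: 10001 XOR 10011 = 00010
  pos 7: 10011 XOR 10011 = 00000
Remainder = 0000 (zero — the frame passes the CRC check).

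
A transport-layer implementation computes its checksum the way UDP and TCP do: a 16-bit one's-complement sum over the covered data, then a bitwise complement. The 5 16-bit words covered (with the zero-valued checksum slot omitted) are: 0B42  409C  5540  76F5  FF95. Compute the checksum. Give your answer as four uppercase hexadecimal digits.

One's-complement addition (fold any carry out of bit 15 back into bit 0):
  0x0B42 + 0x409C = 0x04BDE
  0x4BDE + 0x5540 = 0x0A11E
  0xA11E + 0x76F5 = 0x11813 → wrap carry → 0x1814
  0x1814 + 0xFF95 = 0x117A9 → wrap carry → 0x17AA
One's-complement sum = 0x17AA.
Checksum = ~0x17AA & 0xFFFF = 0xE855.

E855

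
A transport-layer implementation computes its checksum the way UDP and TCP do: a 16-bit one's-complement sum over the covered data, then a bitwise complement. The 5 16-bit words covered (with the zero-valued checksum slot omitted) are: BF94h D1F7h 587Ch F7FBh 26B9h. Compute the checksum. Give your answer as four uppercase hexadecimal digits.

One's-complement addition (fold any carry out of bit 15 back into bit 0):
  0xBF94 + 0xD1F7 = 0x1918B → wrap carry → 0x918C
  0x918C + 0x587C = 0x0EA08
  0xEA08 + 0xF7FB = 0x1E203 → wrap carry → 0xE204
  0xE204 + 0x26B9 = 0x108BD → wrap carry → 0x08BE
One's-complement sum = 0x08BE.
Checksum = ~0x08BE & 0xFFFF = 0xF741.

F741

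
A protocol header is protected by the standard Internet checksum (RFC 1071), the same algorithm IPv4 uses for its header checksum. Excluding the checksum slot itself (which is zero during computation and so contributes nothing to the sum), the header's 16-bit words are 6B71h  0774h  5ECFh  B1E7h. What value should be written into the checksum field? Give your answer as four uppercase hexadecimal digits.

One's-complement addition (fold any carry out of bit 15 back into bit 0):
  0x6B71 + 0x0774 = 0x072E5
  0x72E5 + 0x5ECF = 0x0D1B4
  0xD1B4 + 0xB1E7 = 0x1839B → wrap carry → 0x839C
One's-complement sum = 0x839C.
Checksum = ~0x839C & 0xFFFF = 0x7C63.

7C63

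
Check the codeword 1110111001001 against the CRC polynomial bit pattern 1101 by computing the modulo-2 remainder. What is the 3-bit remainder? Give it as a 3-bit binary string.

Modulo-2 division of 1110111001001 by 1101:
  pos 0: 1110 XOR 1101 = 0011
  pos 2: 1111 XOR 1101 = 0010
  pos 4: 1010 XOR 1101 = 0111
  pos 5: 1110 XOR 1101 = 0011
  pos 7: 1110 XOR 1101 = 0011
  pos 9: 1101 XOR 1101 = 0000
Remainder = 000 (zero — the frame passes the CRC check).

000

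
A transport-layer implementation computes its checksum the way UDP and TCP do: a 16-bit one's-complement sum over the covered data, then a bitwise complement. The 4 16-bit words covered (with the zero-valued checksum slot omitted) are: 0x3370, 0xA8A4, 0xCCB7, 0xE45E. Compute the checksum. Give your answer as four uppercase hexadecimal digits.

72D4

One's-complement addition (fold any carry out of bit 15 back into bit 0):
  0x3370 + 0xA8A4 = 0x0DC14
  0xDC14 + 0xCCB7 = 0x1A8CB → wrap carry → 0xA8CC
  0xA8CC + 0xE45E = 0x18D2A → wrap carry → 0x8D2B
One's-complement sum = 0x8D2B.
Checksum = ~0x8D2B & 0xFFFF = 0x72D4.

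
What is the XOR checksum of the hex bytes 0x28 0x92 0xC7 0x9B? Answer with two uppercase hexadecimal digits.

XOR the bytes together:
  start with 0x28
  0x28 ⊕ 0x92 = 0xBA
  0xBA ⊕ 0xC7 = 0x7D
  0x7D ⊕ 0x9B = 0xE6

E6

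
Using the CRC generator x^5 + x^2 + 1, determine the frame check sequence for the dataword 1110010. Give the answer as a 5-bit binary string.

00110

Append 5 zeros: 111001000000. Divide by 100101 (XOR where the leading bit is 1):
  pos 0: 111001 XOR 100101 = 011100
  pos 1: 111000 XOR 100101 = 011101
  pos 2: 111010 XOR 100101 = 011111
  pos 3: 111110 XOR 100101 = 011011
  pos 4: 110110 XOR 100101 = 010011
  pos 5: 100110 XOR 100101 = 000011
Remainder (last 5 bits) = 00110. This is the CRC / FCS.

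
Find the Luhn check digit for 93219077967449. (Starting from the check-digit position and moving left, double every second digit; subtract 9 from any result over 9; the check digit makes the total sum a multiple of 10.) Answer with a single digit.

Partial digits right→left: 9 4 4 7 6 9 7 7 0 9 1 2 3 9
Double every second digit counting from the check-digit position (so the 1st, 3rd, 5th, ... of the partial from the right).
  doubled (with −9 where >9): 9 8 3 5 0 2 6 → sum 33
  kept as-is: 4 7 9 7 9 2 9 → sum 47
Total = 33 + 47 = 80.
Check digit = (10 − (80 mod 10)) mod 10 = 0.

0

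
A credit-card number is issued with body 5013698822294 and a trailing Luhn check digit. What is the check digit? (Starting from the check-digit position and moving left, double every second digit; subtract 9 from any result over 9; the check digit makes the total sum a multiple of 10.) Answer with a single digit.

Partial digits right→left: 4 9 2 2 2 8 8 9 6 3 1 0 5
Double every second digit counting from the check-digit position (so the 1st, 3rd, 5th, ... of the partial from the right).
  doubled (with −9 where >9): 8 4 4 7 3 2 1 → sum 29
  kept as-is: 9 2 8 9 3 0 → sum 31
Total = 29 + 31 = 60.
Check digit = (10 − (60 mod 10)) mod 10 = 0.

0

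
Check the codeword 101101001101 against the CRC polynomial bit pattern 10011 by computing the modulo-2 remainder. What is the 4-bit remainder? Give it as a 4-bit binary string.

0000

Modulo-2 division of 101101001101 by 10011:
  pos 0: 10110 XOR 10011 = 00101
  pos 2: 10110 XOR 10011 = 00101
  pos 4: 10101 XOR 10011 = 00110
  pos 6: 11010 XOR 10011 = 01001
  pos 7: 10011 XOR 10011 = 00000
Remainder = 0000 (zero — the frame passes the CRC check).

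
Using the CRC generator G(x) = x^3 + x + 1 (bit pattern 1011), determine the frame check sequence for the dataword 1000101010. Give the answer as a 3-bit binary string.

110

Append 3 zeros: 1000101010000. Divide by 1011 (XOR where the leading bit is 1):
  pos 0: 1000 XOR 1011 = 0011
  pos 2: 1110 XOR 1011 = 0101
  pos 3: 1011 XOR 1011 = 0000
  pos 8: 1000 XOR 1011 = 0011
Remainder (last 3 bits) = 110. This is the CRC / FCS.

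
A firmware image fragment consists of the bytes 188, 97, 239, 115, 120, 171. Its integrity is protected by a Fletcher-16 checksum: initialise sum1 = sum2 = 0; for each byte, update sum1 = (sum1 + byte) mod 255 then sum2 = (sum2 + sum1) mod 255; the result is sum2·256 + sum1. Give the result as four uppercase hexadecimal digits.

0AA5

Running sums (mod 255):
  after byte 0 (188): sum1=188, sum2=188
  after byte 1 (97): sum1=30, sum2=218
  after byte 2 (239): sum1=14, sum2=232
  after byte 3 (115): sum1=129, sum2=106
  after byte 4 (120): sum1=249, sum2=100
  after byte 5 (171): sum1=165, sum2=10
Checksum = sum2·256 + sum1 = 10·256 + 165 = 2725 = 0x0AA5.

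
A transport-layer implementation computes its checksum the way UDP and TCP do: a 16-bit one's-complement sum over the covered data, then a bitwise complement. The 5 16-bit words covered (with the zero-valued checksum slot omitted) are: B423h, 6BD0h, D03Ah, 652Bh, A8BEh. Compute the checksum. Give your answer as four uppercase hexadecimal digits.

One's-complement addition (fold any carry out of bit 15 back into bit 0):
  0xB423 + 0x6BD0 = 0x11FF3 → wrap carry → 0x1FF4
  0x1FF4 + 0xD03A = 0x0F02E
  0xF02E + 0x652B = 0x15559 → wrap carry → 0x555A
  0x555A + 0xA8BE = 0x0FE18
One's-complement sum = 0xFE18.
Checksum = ~0xFE18 & 0xFFFF = 0x01E7.

01E7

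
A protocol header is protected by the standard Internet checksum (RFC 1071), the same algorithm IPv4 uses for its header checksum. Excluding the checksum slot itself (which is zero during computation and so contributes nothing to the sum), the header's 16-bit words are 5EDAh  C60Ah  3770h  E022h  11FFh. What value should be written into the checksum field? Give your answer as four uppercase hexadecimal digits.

B188

One's-complement addition (fold any carry out of bit 15 back into bit 0):
  0x5EDA + 0xC60A = 0x124E4 → wrap carry → 0x24E5
  0x24E5 + 0x3770 = 0x05C55
  0x5C55 + 0xE022 = 0x13C77 → wrap carry → 0x3C78
  0x3C78 + 0x11FF = 0x04E77
One's-complement sum = 0x4E77.
Checksum = ~0x4E77 & 0xFFFF = 0xB188.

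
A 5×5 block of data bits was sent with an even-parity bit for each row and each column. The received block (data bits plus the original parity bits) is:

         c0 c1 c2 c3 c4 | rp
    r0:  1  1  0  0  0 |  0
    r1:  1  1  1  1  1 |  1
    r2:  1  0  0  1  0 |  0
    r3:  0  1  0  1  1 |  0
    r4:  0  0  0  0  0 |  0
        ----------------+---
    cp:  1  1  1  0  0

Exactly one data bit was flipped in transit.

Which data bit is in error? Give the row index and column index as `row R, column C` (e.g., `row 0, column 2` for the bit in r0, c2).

Recompute each row's even parity and compare to rp:
  r0: data parity 0, sent rp 0 → ok
  r1: data parity 1, sent rp 1 → ok
  r2: data parity 0, sent rp 0 → ok
  r3: data parity 1, sent rp 0 → mismatch
  r4: data parity 0, sent rp 0 → ok
Recompute each column's even parity and compare to cp:
  c0: data parity 1, sent cp 1 → ok
  c1: data parity 1, sent cp 1 → ok
  c2: data parity 1, sent cp 1 → ok
  c3: data parity 1, sent cp 0 → mismatch
  c4: data parity 0, sent cp 0 → ok
Exactly one row (r3) and one column (c3) fail → the flipped bit is at their intersection.

row 3, column 3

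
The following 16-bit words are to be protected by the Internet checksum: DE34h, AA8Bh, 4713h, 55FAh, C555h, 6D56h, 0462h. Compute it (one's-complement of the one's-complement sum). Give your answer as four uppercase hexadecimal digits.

One's-complement addition (fold any carry out of bit 15 back into bit 0):
  0xDE34 + 0xAA8B = 0x188BF → wrap carry → 0x88C0
  0x88C0 + 0x4713 = 0x0CFD3
  0xCFD3 + 0x55FA = 0x125CD → wrap carry → 0x25CE
  0x25CE + 0xC555 = 0x0EB23
  0xEB23 + 0x6D56 = 0x15879 → wrap carry → 0x587A
  0x587A + 0x0462 = 0x05CDC
One's-complement sum = 0x5CDC.
Checksum = ~0x5CDC & 0xFFFF = 0xA323.

A323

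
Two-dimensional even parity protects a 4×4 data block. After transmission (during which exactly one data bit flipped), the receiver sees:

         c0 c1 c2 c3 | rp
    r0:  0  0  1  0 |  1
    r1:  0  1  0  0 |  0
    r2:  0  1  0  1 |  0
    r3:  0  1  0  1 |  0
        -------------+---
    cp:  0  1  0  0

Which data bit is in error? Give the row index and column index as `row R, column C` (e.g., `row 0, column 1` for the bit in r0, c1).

Recompute each row's even parity and compare to rp:
  r0: data parity 1, sent rp 1 → ok
  r1: data parity 1, sent rp 0 → mismatch
  r2: data parity 0, sent rp 0 → ok
  r3: data parity 0, sent rp 0 → ok
Recompute each column's even parity and compare to cp:
  c0: data parity 0, sent cp 0 → ok
  c1: data parity 1, sent cp 1 → ok
  c2: data parity 1, sent cp 0 → mismatch
  c3: data parity 0, sent cp 0 → ok
Exactly one row (r1) and one column (c2) fail → the flipped bit is at their intersection.

row 1, column 2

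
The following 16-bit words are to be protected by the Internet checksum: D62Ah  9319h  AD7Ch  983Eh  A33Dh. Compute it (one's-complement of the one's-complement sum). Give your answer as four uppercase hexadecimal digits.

ADC2

One's-complement addition (fold any carry out of bit 15 back into bit 0):
  0xD62A + 0x9319 = 0x16943 → wrap carry → 0x6944
  0x6944 + 0xAD7C = 0x116C0 → wrap carry → 0x16C1
  0x16C1 + 0x983E = 0x0AEFF
  0xAEFF + 0xA33D = 0x1523C → wrap carry → 0x523D
One's-complement sum = 0x523D.
Checksum = ~0x523D & 0xFFFF = 0xADC2.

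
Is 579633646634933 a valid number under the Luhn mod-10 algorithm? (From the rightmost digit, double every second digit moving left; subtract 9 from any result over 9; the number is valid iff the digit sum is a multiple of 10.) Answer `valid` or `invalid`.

From the right, keep odd positions and double even positions (subtract 9 from any doubled value over 9):
  doubled (positions 2,4,...): 6 8 3 8 6 3 5 → sum 39
  kept (positions 1,3,...): 3 9 3 6 6 3 9 5 → sum 44
Total = 83.
83 mod 10 = 3, so the number is invalid.

invalid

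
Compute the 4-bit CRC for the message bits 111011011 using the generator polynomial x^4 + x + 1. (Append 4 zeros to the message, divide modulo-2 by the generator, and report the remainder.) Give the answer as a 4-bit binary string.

Append 4 zeros: 1110110110000. Divide by 10011 (XOR where the leading bit is 1):
  pos 0: 11101 XOR 10011 = 01110
  pos 1: 11101 XOR 10011 = 01110
  pos 2: 11100 XOR 10011 = 01111
  pos 3: 11111 XOR 10011 = 01100
  pos 4: 11001 XOR 10011 = 01010
  pos 5: 10100 XOR 10011 = 00111
  pos 7: 11100 XOR 10011 = 01111
  pos 8: 11110 XOR 10011 = 01101
Remainder (last 4 bits) = 1101. This is the CRC / FCS.

1101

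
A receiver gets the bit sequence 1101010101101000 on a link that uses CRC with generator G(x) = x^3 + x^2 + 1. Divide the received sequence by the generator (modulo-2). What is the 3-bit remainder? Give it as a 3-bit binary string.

111

Modulo-2 division of 1101010101101000 by 1101:
  pos 0: 1101 XOR 1101 = 0000
  pos 5: 1010 XOR 1101 = 0111
  pos 6: 1111 XOR 1101 = 0010
  pos 8: 1010 XOR 1101 = 0111
  pos 9: 1111 XOR 1101 = 0010
  pos 11: 1000 XOR 1101 = 0101
  pos 12: 1010 XOR 1101 = 0111
Remainder = 111 (nonzero — an error is detected).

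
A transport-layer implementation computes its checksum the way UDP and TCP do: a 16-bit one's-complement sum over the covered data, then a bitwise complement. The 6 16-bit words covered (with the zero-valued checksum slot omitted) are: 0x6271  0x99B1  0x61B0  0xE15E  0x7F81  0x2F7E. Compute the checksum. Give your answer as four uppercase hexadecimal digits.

One's-complement addition (fold any carry out of bit 15 back into bit 0):
  0x6271 + 0x99B1 = 0x0FC22
  0xFC22 + 0x61B0 = 0x15DD2 → wrap carry → 0x5DD3
  0x5DD3 + 0xE15E = 0x13F31 → wrap carry → 0x3F32
  0x3F32 + 0x7F81 = 0x0BEB3
  0xBEB3 + 0x2F7E = 0x0EE31
One's-complement sum = 0xEE31.
Checksum = ~0xEE31 & 0xFFFF = 0x11CE.

11CE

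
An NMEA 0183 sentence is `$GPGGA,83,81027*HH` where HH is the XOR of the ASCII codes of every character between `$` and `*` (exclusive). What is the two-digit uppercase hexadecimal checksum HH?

XOR the ASCII codes of the payload characters:
  'G' = 0x47 → acc = 0x47
  'P' = 0x50 → acc = 0x17
  'G' = 0x47 → acc = 0x50
  'G' = 0x47 → acc = 0x17
  'A' = 0x41 → acc = 0x56
  ',' = 0x2C → acc = 0x7A
  '8' = 0x38 → acc = 0x42
  '3' = 0x33 → acc = 0x71
  ',' = 0x2C → acc = 0x5D
  '8' = 0x38 → acc = 0x65
  '1' = 0x31 → acc = 0x54
  '0' = 0x30 → acc = 0x64
  '2' = 0x32 → acc = 0x56
  '7' = 0x37 → acc = 0x61
Checksum = 0x61.

61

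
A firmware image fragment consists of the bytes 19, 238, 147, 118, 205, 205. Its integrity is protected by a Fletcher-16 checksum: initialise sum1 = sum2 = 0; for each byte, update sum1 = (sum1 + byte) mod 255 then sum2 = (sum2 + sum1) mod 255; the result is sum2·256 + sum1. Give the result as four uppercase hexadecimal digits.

38A7

Running sums (mod 255):
  after byte 0 (19): sum1=19, sum2=19
  after byte 1 (238): sum1=2, sum2=21
  after byte 2 (147): sum1=149, sum2=170
  after byte 3 (118): sum1=12, sum2=182
  after byte 4 (205): sum1=217, sum2=144
  after byte 5 (205): sum1=167, sum2=56
Checksum = sum2·256 + sum1 = 56·256 + 167 = 14503 = 0x38A7.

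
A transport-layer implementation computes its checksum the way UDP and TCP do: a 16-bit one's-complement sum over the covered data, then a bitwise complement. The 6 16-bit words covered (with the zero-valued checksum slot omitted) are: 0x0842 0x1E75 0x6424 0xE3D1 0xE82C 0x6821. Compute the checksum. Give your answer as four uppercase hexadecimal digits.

One's-complement addition (fold any carry out of bit 15 back into bit 0):
  0x0842 + 0x1E75 = 0x026B7
  0x26B7 + 0x6424 = 0x08ADB
  0x8ADB + 0xE3D1 = 0x16EAC → wrap carry → 0x6EAD
  0x6EAD + 0xE82C = 0x156D9 → wrap carry → 0x56DA
  0x56DA + 0x6821 = 0x0BEFB
One's-complement sum = 0xBEFB.
Checksum = ~0xBEFB & 0xFFFF = 0x4104.

4104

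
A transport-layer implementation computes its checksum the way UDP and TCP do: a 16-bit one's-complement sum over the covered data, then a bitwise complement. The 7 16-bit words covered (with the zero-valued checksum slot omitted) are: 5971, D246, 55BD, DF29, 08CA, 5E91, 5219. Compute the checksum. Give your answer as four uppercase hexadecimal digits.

E5EB

One's-complement addition (fold any carry out of bit 15 back into bit 0):
  0x5971 + 0xD246 = 0x12BB7 → wrap carry → 0x2BB8
  0x2BB8 + 0x55BD = 0x08175
  0x8175 + 0xDF29 = 0x1609E → wrap carry → 0x609F
  0x609F + 0x08CA = 0x06969
  0x6969 + 0x5E91 = 0x0C7FA
  0xC7FA + 0x5219 = 0x11A13 → wrap carry → 0x1A14
One's-complement sum = 0x1A14.
Checksum = ~0x1A14 & 0xFFFF = 0xE5EB.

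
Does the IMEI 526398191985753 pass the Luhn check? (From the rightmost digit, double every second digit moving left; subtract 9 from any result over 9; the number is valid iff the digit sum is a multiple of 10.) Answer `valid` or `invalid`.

invalid

From the right, keep odd positions and double even positions (subtract 9 from any doubled value over 9):
  doubled (positions 2,4,...): 1 1 9 9 7 6 4 → sum 37
  kept (positions 1,3,...): 3 7 8 1 1 9 6 5 → sum 40
Total = 77.
77 mod 10 = 7, so the number is invalid.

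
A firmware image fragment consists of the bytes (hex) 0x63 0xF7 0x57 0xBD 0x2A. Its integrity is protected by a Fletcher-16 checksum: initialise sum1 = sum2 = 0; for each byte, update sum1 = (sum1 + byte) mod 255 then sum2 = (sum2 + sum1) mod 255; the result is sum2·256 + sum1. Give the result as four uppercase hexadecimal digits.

Running sums (mod 255):
  after byte 0 (0x63): sum1=99, sum2=99
  after byte 1 (0xF7): sum1=91, sum2=190
  after byte 2 (0x57): sum1=178, sum2=113
  after byte 3 (0xBD): sum1=112, sum2=225
  after byte 4 (0x2A): sum1=154, sum2=124
Checksum = sum2·256 + sum1 = 124·256 + 154 = 31898 = 0x7C9A.

7C9A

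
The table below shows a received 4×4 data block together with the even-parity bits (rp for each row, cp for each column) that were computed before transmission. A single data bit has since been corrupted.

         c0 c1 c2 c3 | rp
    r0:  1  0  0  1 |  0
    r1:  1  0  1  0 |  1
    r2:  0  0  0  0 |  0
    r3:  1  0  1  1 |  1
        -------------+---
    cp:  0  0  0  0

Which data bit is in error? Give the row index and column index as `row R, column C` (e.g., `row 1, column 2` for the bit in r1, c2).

Recompute each row's even parity and compare to rp:
  r0: data parity 0, sent rp 0 → ok
  r1: data parity 0, sent rp 1 → mismatch
  r2: data parity 0, sent rp 0 → ok
  r3: data parity 1, sent rp 1 → ok
Recompute each column's even parity and compare to cp:
  c0: data parity 1, sent cp 0 → mismatch
  c1: data parity 0, sent cp 0 → ok
  c2: data parity 0, sent cp 0 → ok
  c3: data parity 0, sent cp 0 → ok
Exactly one row (r1) and one column (c0) fail → the flipped bit is at their intersection.

row 1, column 0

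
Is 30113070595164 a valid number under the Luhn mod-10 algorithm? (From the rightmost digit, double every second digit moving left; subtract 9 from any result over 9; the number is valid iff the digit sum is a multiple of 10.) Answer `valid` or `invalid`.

From the right, keep odd positions and double even positions (subtract 9 from any doubled value over 9):
  doubled (positions 2,4,...): 3 1 1 5 6 2 6 → sum 24
  kept (positions 1,3,...): 4 1 9 0 0 1 0 → sum 15
Total = 39.
39 mod 10 = 9, so the number is invalid.

invalid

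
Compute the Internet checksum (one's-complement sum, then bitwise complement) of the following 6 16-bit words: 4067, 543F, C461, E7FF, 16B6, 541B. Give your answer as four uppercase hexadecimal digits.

One's-complement addition (fold any carry out of bit 15 back into bit 0):
  0x4067 + 0x543F = 0x094A6
  0x94A6 + 0xC461 = 0x15907 → wrap carry → 0x5908
  0x5908 + 0xE7FF = 0x14107 → wrap carry → 0x4108
  0x4108 + 0x16B6 = 0x057BE
  0x57BE + 0x541B = 0x0ABD9
One's-complement sum = 0xABD9.
Checksum = ~0xABD9 & 0xFFFF = 0x5426.

5426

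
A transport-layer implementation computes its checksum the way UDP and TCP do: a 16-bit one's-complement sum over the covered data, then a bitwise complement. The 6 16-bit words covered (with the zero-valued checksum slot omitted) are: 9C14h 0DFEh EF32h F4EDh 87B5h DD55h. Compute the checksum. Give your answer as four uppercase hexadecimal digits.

0CC1

One's-complement addition (fold any carry out of bit 15 back into bit 0):
  0x9C14 + 0x0DFE = 0x0AA12
  0xAA12 + 0xEF32 = 0x19944 → wrap carry → 0x9945
  0x9945 + 0xF4ED = 0x18E32 → wrap carry → 0x8E33
  0x8E33 + 0x87B5 = 0x115E8 → wrap carry → 0x15E9
  0x15E9 + 0xDD55 = 0x0F33E
One's-complement sum = 0xF33E.
Checksum = ~0xF33E & 0xFFFF = 0x0CC1.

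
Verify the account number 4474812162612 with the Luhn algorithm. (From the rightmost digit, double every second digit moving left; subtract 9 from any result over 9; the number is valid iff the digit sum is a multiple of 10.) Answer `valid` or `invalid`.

From the right, keep odd positions and double even positions (subtract 9 from any doubled value over 9):
  doubled (positions 2,4,...): 2 4 2 2 8 8 → sum 26
  kept (positions 1,3,...): 2 6 6 2 8 7 4 → sum 35
Total = 61.
61 mod 10 = 1, so the number is invalid.

invalid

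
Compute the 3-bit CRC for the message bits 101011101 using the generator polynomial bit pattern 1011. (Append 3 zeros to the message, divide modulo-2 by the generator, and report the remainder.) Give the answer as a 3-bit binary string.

Append 3 zeros: 101011101000. Divide by 1011 (XOR where the leading bit is 1):
  pos 0: 1010 XOR 1011 = 0001
  pos 3: 1111 XOR 1011 = 0100
  pos 4: 1000 XOR 1011 = 0011
  pos 6: 1110 XOR 1011 = 0101
  pos 7: 1010 XOR 1011 = 0001
Remainder (last 3 bits) = 010. This is the CRC / FCS.

010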